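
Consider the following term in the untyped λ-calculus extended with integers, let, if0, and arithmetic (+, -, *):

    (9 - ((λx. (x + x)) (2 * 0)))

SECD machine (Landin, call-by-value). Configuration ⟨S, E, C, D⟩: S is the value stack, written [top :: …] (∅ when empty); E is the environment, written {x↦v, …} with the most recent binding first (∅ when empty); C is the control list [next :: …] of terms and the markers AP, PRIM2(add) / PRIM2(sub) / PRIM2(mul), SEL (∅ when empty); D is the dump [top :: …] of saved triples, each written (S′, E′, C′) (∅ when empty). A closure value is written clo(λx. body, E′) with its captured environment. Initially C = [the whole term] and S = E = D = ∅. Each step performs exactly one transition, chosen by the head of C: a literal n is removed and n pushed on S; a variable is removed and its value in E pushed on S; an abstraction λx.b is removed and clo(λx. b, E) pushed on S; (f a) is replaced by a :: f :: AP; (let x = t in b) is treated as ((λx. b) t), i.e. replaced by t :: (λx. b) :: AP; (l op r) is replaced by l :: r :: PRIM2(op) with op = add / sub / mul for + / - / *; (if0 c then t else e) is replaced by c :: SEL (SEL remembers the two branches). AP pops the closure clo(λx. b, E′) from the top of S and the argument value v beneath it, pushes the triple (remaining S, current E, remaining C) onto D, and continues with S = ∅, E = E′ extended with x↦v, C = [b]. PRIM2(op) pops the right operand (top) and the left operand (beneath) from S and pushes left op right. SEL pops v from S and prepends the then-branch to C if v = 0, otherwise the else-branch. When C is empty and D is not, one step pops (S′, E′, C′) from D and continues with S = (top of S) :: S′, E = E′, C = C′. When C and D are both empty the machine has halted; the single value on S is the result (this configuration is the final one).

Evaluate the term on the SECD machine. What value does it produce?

step 0: ⟨S=∅; E=∅; C=[(9 - ((λx. (x + x)) (2 * 0)))]; D=∅⟩
step 1: ⟨S=∅; E=∅; C=[9 :: ((λx. (x + x)) (2 * 0)) :: PRIM2(sub)]; D=∅⟩
step 2: ⟨S=[9]; E=∅; C=[((λx. (x + x)) (2 * 0)) :: PRIM2(sub)]; D=∅⟩
step 3: ⟨S=[9]; E=∅; C=[(2 * 0) :: (λx. (x + x)) :: AP :: PRIM2(sub)]; D=∅⟩
step 4: ⟨S=[9]; E=∅; C=[2 :: 0 :: PRIM2(mul) :: (λx. (x + x)) :: AP :: PRIM2(sub)]; D=∅⟩
step 5: ⟨S=[2 :: 9]; E=∅; C=[0 :: PRIM2(mul) :: (λx. (x + x)) :: AP :: PRIM2(sub)]; D=∅⟩
step 6: ⟨S=[0 :: 2 :: 9]; E=∅; C=[PRIM2(mul) :: (λx. (x + x)) :: AP :: PRIM2(sub)]; D=∅⟩
step 7: ⟨S=[0 :: 9]; E=∅; C=[(λx. (x + x)) :: AP :: PRIM2(sub)]; D=∅⟩
step 8: ⟨S=[clo(λx. (x + x), ∅) :: 0 :: 9]; E=∅; C=[AP :: PRIM2(sub)]; D=∅⟩
step 9: ⟨S=∅; E={x↦0}; C=[(x + x)]; D=[([9], ∅, [PRIM2(sub)])]⟩
step 10: ⟨S=∅; E={x↦0}; C=[x :: x :: PRIM2(add)]; D=[([9], ∅, [PRIM2(sub)])]⟩
step 11: ⟨S=[0]; E={x↦0}; C=[x :: PRIM2(add)]; D=[([9], ∅, [PRIM2(sub)])]⟩
step 12: ⟨S=[0 :: 0]; E={x↦0}; C=[PRIM2(add)]; D=[([9], ∅, [PRIM2(sub)])]⟩
step 13: ⟨S=[0]; E={x↦0}; C=∅; D=[([9], ∅, [PRIM2(sub)])]⟩
step 14: ⟨S=[0 :: 9]; E=∅; C=[PRIM2(sub)]; D=∅⟩
step 15: ⟨S=[9]; E=∅; C=∅; D=∅⟩
→ final value 9

Answer: 9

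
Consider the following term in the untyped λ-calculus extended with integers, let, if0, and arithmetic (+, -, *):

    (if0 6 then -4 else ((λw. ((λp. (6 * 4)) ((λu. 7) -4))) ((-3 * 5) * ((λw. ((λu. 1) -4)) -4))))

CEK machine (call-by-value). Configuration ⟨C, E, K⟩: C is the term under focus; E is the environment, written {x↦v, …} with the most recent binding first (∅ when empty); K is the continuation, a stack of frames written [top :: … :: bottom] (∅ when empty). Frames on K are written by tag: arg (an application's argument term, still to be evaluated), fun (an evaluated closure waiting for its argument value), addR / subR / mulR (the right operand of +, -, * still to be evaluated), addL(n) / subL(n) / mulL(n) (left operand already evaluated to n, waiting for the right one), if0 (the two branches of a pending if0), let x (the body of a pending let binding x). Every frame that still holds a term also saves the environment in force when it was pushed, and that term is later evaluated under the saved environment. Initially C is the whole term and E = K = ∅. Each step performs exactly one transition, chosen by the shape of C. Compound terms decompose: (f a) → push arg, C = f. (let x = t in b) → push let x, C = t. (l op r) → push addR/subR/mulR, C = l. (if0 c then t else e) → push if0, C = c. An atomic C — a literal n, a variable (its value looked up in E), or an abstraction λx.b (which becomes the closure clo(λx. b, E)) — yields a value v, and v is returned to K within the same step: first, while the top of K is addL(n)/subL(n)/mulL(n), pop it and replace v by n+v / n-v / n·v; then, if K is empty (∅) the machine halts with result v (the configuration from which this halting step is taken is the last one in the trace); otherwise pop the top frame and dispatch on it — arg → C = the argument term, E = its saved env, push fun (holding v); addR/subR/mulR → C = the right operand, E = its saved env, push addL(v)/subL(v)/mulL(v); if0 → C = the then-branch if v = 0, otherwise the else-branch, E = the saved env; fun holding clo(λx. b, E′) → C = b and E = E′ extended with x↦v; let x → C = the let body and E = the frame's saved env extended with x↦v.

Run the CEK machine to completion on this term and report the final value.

Answer: 24

Derivation:
t=0: [C=(if0 6 then -4 else ((λw. ((λp. (6 * 4)) ((λu. 7) -4))) ((-3 * 5) * ((λw. ((λu. 1) -4)) -4)))) | E=∅ | K=∅]
t=1: [C=6 | E=∅ | K=[if0]]
t=2: [C=((λw. ((λp. (6 * 4)) ((λu. 7) -4))) ((-3 * 5) * ((λw. ((λu. 1) -4)) -4))) | E=∅ | K=∅]
t=3: [C=(λw. ((λp. (6 * 4)) ((λu. 7) -4))) | E=∅ | K=[arg]]
t=4: [C=((-3 * 5) * ((λw. ((λu. 1) -4)) -4)) | E=∅ | K=[fun]]
t=5: [C=(-3 * 5) | E=∅ | K=[mulR :: fun]]
t=6: [C=-3 | E=∅ | K=[mulR :: mulR :: fun]]
t=7: [C=5 | E=∅ | K=[mulL(-3) :: mulR :: fun]]
t=8: [C=((λw. ((λu. 1) -4)) -4) | E=∅ | K=[mulL(-15) :: fun]]
t=9: [C=(λw. ((λu. 1) -4)) | E=∅ | K=[arg :: mulL(-15) :: fun]]
t=10: [C=-4 | E=∅ | K=[fun :: mulL(-15) :: fun]]
t=11: [C=((λu. 1) -4) | E={w↦-4} | K=[mulL(-15) :: fun]]
t=12: [C=(λu. 1) | E={w↦-4} | K=[arg :: mulL(-15) :: fun]]
t=13: [C=-4 | E={w↦-4} | K=[fun :: mulL(-15) :: fun]]
t=14: [C=1 | E={u↦-4, w↦-4} | K=[mulL(-15) :: fun]]
t=15: [C=((λp. (6 * 4)) ((λu. 7) -4)) | E={w↦-15} | K=∅]
t=16: [C=(λp. (6 * 4)) | E={w↦-15} | K=[arg]]
t=17: [C=((λu. 7) -4) | E={w↦-15} | K=[fun]]
t=18: [C=(λu. 7) | E={w↦-15} | K=[arg :: fun]]
t=19: [C=-4 | E={w↦-15} | K=[fun :: fun]]
t=20: [C=7 | E={u↦-4, w↦-15} | K=[fun]]
t=21: [C=(6 * 4) | E={p↦7, w↦-15} | K=∅]
t=22: [C=6 | E={p↦7, w↦-15} | K=[mulR]]
t=23: [C=4 | E={p↦7, w↦-15} | K=[mulL(6)]]
→ final value 24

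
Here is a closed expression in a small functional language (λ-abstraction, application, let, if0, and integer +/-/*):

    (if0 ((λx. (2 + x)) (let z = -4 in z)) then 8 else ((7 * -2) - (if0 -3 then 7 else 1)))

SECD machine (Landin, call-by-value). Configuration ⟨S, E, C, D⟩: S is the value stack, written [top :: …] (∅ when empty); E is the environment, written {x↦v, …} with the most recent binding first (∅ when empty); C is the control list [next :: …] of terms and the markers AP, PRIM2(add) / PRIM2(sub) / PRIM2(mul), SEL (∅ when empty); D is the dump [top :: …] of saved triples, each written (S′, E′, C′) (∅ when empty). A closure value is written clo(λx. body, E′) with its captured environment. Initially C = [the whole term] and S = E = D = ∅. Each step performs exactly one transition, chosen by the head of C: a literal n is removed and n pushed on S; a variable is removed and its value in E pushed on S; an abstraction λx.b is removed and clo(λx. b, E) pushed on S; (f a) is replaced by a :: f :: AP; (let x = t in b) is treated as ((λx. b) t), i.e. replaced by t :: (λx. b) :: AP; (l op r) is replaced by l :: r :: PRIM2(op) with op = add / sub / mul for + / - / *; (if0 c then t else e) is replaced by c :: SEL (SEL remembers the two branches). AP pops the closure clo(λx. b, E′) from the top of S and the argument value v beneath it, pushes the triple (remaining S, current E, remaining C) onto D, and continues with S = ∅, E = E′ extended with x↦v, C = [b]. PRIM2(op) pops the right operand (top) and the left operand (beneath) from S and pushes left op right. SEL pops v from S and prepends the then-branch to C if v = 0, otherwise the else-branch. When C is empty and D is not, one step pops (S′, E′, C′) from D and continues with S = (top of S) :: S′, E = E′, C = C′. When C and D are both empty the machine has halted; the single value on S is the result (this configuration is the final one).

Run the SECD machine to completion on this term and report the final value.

0. <S=∅, E=∅, C=[(if0 ((λx. (2 + x)) (let z = -4 in z)) then 8 else ((7 * -2) - (if0 -3 then 7 else 1)))], D=∅>
1. <S=∅, E=∅, C=[((λx. (2 + x)) (let z = -4 in z)) :: SEL], D=∅>
2. <S=∅, E=∅, C=[(let z = -4 in z) :: (λx. (2 + x)) :: AP :: SEL], D=∅>
3. <S=∅, E=∅, C=[-4 :: (λz. z) :: AP :: (λx. (2 + x)) :: AP :: SEL], D=∅>
4. <S=[-4], E=∅, C=[(λz. z) :: AP :: (λx. (2 + x)) :: AP :: SEL], D=∅>
5. <S=[clo(λz. z, ∅) :: -4], E=∅, C=[AP :: (λx. (2 + x)) :: AP :: SEL], D=∅>
6. <S=∅, E={z↦-4}, C=[z], D=[(∅, ∅, [(λx. (2 + x)) :: AP :: SEL])]>
7. <S=[-4], E={z↦-4}, C=∅, D=[(∅, ∅, [(λx. (2 + x)) :: AP :: SEL])]>
8. <S=[-4], E=∅, C=[(λx. (2 + x)) :: AP :: SEL], D=∅>
9. <S=[clo(λx. (2 + x), ∅) :: -4], E=∅, C=[AP :: SEL], D=∅>
10. <S=∅, E={x↦-4}, C=[(2 + x)], D=[(∅, ∅, [SEL])]>
11. <S=∅, E={x↦-4}, C=[2 :: x :: PRIM2(add)], D=[(∅, ∅, [SEL])]>
12. <S=[2], E={x↦-4}, C=[x :: PRIM2(add)], D=[(∅, ∅, [SEL])]>
13. <S=[-4 :: 2], E={x↦-4}, C=[PRIM2(add)], D=[(∅, ∅, [SEL])]>
14. <S=[-2], E={x↦-4}, C=∅, D=[(∅, ∅, [SEL])]>
15. <S=[-2], E=∅, C=[SEL], D=∅>
16. <S=∅, E=∅, C=[((7 * -2) - (if0 -3 then 7 else 1))], D=∅>
17. <S=∅, E=∅, C=[(7 * -2) :: (if0 -3 then 7 else 1) :: PRIM2(sub)], D=∅>
18. <S=∅, E=∅, C=[7 :: -2 :: PRIM2(mul) :: (if0 -3 then 7 else 1) :: PRIM2(sub)], D=∅>
19. <S=[7], E=∅, C=[-2 :: PRIM2(mul) :: (if0 -3 then 7 else 1) :: PRIM2(sub)], D=∅>
20. <S=[-2 :: 7], E=∅, C=[PRIM2(mul) :: (if0 -3 then 7 else 1) :: PRIM2(sub)], D=∅>
21. <S=[-14], E=∅, C=[(if0 -3 then 7 else 1) :: PRIM2(sub)], D=∅>
22. <S=[-14], E=∅, C=[-3 :: SEL :: PRIM2(sub)], D=∅>
23. <S=[-3 :: -14], E=∅, C=[SEL :: PRIM2(sub)], D=∅>
24. <S=[-14], E=∅, C=[1 :: PRIM2(sub)], D=∅>
25. <S=[1 :: -14], E=∅, C=[PRIM2(sub)], D=∅>
26. <S=[-15], E=∅, C=∅, D=∅>
→ final value -15

Answer: -15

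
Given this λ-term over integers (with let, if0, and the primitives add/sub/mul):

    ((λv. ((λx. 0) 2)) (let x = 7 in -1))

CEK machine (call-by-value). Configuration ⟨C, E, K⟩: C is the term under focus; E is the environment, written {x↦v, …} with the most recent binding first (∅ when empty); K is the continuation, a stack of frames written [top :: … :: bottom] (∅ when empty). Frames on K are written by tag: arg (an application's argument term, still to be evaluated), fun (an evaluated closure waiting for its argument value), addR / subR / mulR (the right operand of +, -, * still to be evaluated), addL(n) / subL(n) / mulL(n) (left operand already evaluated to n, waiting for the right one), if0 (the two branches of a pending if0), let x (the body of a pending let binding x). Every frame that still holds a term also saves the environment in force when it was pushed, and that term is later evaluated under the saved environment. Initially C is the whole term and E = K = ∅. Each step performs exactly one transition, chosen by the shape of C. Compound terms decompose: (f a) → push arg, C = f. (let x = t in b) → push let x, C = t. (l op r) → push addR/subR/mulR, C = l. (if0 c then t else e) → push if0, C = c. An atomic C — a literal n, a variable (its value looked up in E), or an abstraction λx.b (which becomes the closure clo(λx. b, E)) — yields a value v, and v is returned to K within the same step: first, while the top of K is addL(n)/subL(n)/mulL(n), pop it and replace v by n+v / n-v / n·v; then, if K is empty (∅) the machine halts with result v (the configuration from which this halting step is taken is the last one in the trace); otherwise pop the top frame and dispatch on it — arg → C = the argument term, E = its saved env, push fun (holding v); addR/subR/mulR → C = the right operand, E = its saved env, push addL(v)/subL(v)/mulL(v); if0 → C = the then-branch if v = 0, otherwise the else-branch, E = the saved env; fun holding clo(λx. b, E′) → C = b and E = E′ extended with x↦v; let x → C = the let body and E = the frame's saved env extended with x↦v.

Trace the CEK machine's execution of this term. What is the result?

Answer: 0

Execution trace:
[0] [C=((λv. ((λx. 0) 2)) (let x = 7 in -1)) | E=∅ | K=∅]
[1] [C=(λv. ((λx. 0) 2)) | E=∅ | K=[arg]]
[2] [C=(let x = 7 in -1) | E=∅ | K=[fun]]
[3] [C=7 | E=∅ | K=[let x :: fun]]
[4] [C=-1 | E={x↦7} | K=[fun]]
[5] [C=((λx. 0) 2) | E={v↦-1} | K=∅]
[6] [C=(λx. 0) | E={v↦-1} | K=[arg]]
[7] [C=2 | E={v↦-1} | K=[fun]]
[8] [C=0 | E={x↦2, v↦-1} | K=∅]
→ final value 0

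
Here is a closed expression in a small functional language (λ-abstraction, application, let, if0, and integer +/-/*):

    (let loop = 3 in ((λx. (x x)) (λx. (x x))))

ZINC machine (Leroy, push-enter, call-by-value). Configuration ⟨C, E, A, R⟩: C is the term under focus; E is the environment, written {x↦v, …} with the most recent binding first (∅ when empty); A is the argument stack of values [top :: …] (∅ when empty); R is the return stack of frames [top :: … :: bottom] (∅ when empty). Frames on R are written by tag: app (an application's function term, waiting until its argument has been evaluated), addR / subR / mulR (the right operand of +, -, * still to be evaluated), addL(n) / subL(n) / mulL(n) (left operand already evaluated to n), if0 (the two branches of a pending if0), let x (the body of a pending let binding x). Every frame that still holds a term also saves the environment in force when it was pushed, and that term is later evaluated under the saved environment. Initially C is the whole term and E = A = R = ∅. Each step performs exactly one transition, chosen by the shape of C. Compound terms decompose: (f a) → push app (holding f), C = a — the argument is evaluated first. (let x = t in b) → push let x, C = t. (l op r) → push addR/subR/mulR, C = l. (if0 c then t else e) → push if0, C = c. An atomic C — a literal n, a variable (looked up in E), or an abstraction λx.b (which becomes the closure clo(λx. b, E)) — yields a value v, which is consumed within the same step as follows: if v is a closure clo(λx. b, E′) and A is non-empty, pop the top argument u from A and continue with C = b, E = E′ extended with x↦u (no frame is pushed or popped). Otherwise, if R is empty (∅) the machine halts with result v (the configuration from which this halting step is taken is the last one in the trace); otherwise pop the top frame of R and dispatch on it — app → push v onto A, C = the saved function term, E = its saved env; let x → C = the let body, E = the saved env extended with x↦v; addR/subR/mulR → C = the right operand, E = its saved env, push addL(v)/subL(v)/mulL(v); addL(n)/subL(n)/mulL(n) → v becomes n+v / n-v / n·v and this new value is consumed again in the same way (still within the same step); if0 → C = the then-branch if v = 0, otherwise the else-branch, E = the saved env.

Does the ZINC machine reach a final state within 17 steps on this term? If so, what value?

step 0: ⟨C=(let loop = 3 in ((λx. (x x)) (λx. (x x)))); E=∅; A=∅; R=∅⟩
step 1: ⟨C=3; E=∅; A=∅; R=[let loop]⟩
step 2: ⟨C=((λx. (x x)) (λx. (x x))); E={loop↦3}; A=∅; R=∅⟩
step 3: ⟨C=(λx. (x x)); E={loop↦3}; A=∅; R=[app]⟩
step 4: ⟨C=(λx. (x x)); E={loop↦3}; A=[clo(λx. (x x), {loop↦3})]; R=∅⟩
step 5: ⟨C=(x x); E={x↦clo(λx. (x x), {loop↦3}), loop↦3}; A=∅; R=∅⟩
step 6: ⟨C=x; E={x↦clo(λx. (x x), {loop↦3}), loop↦3}; A=∅; R=[app]⟩
step 7: ⟨C=x; E={x↦clo(λx. (x x), {loop↦3}), loop↦3}; A=[clo(λx. (x x), {loop↦3})]; R=∅⟩
… configuration repeats with period 3 (steps 5–7 recur indefinitely) …

Answer: DIVERGES (no final state within 17 steps)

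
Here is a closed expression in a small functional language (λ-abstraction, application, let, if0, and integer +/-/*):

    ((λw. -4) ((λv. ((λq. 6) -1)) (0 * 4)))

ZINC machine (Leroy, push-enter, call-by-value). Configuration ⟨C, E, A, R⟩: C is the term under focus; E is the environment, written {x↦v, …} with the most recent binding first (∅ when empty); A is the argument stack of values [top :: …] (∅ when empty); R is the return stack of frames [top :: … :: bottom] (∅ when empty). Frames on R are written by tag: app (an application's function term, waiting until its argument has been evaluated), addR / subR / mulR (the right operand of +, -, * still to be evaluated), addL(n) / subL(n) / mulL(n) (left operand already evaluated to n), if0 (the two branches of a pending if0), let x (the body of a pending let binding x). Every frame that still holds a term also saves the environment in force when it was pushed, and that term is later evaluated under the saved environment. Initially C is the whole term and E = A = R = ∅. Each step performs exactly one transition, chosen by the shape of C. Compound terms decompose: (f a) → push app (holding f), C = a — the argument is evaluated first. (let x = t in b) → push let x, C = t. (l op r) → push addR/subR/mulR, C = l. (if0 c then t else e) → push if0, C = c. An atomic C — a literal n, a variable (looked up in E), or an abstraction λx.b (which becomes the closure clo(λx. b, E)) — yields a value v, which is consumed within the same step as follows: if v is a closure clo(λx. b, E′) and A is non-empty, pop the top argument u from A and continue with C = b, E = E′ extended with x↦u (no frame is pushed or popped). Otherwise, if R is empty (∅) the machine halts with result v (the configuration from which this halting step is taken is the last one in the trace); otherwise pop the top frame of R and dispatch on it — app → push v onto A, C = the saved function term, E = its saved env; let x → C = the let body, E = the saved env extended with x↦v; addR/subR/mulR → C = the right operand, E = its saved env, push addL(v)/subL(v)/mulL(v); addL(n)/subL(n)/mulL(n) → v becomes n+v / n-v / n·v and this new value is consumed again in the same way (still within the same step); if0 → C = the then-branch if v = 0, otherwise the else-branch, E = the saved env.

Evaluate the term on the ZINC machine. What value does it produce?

Answer: -4

Machine steps:
step 0: <C=((λw. -4) ((λv. ((λq. 6) -1)) (0 * 4))), E=∅, A=∅, R=∅>
step 1: <C=((λv. ((λq. 6) -1)) (0 * 4)), E=∅, A=∅, R=[app]>
step 2: <C=(0 * 4), E=∅, A=∅, R=[app :: app]>
step 3: <C=0, E=∅, A=∅, R=[mulR :: app :: app]>
step 4: <C=4, E=∅, A=∅, R=[mulL(0) :: app :: app]>
step 5: <C=(λv. ((λq. 6) -1)), E=∅, A=[0], R=[app]>
step 6: <C=((λq. 6) -1), E={v↦0}, A=∅, R=[app]>
step 7: <C=-1, E={v↦0}, A=∅, R=[app :: app]>
step 8: <C=(λq. 6), E={v↦0}, A=[-1], R=[app]>
step 9: <C=6, E={q↦-1, v↦0}, A=∅, R=[app]>
step 10: <C=(λw. -4), E=∅, A=[6], R=∅>
step 11: <C=-4, E={w↦6}, A=∅, R=∅>
→ final value -4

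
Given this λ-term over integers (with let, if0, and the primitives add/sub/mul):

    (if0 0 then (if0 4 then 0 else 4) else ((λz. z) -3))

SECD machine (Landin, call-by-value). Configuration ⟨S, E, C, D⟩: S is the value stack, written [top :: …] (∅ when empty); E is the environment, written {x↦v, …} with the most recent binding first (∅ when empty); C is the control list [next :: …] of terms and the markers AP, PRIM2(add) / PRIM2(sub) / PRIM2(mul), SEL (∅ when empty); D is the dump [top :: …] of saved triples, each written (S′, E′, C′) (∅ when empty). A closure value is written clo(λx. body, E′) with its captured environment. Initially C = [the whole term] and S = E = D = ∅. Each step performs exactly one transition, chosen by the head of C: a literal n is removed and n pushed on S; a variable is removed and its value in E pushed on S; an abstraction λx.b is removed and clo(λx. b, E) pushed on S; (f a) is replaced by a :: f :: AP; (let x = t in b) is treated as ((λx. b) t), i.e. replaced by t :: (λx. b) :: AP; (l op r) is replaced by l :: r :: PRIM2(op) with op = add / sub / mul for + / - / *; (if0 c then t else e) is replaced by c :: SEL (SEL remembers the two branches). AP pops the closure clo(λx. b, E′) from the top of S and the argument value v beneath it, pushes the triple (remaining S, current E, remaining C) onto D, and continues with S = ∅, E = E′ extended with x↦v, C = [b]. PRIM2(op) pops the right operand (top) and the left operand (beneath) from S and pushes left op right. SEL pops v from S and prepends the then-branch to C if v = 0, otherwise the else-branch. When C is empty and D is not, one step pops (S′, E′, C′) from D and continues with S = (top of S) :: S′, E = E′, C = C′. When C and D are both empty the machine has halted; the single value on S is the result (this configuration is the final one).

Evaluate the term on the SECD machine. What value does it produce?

step 0: <S=∅, E=∅, C=[(if0 0 then (if0 4 then 0 else 4) else ((λz. z) -3))], D=∅>
step 1: <S=∅, E=∅, C=[0 :: SEL], D=∅>
step 2: <S=[0], E=∅, C=[SEL], D=∅>
step 3: <S=∅, E=∅, C=[(if0 4 then 0 else 4)], D=∅>
step 4: <S=∅, E=∅, C=[4 :: SEL], D=∅>
step 5: <S=[4], E=∅, C=[SEL], D=∅>
step 6: <S=∅, E=∅, C=[4], D=∅>
step 7: <S=[4], E=∅, C=∅, D=∅>
→ final value 4

Answer: 4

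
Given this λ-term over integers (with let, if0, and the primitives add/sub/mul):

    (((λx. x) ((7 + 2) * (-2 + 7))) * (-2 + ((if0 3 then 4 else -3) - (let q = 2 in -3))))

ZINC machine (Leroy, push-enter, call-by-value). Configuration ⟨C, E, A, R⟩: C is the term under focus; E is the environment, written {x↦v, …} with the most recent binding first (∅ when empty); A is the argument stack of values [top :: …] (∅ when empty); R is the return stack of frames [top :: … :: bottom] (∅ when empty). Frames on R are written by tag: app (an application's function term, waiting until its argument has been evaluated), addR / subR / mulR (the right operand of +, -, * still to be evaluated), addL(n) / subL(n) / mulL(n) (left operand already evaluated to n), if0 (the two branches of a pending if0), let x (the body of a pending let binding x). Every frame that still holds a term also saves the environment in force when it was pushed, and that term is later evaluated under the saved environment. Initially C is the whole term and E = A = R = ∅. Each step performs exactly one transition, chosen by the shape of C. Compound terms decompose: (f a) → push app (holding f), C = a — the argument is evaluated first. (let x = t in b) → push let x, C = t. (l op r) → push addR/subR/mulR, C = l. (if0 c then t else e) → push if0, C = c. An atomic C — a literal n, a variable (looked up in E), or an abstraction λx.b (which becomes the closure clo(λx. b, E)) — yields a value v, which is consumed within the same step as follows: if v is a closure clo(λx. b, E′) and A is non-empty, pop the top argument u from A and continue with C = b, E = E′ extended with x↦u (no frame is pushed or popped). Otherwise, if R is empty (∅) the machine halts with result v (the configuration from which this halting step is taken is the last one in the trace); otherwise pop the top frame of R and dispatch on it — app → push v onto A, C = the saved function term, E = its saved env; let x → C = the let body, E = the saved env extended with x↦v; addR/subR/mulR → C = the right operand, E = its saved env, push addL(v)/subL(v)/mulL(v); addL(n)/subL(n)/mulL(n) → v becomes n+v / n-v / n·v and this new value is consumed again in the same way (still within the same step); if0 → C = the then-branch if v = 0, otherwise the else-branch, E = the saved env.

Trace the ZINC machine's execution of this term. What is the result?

step 0: <C=(((λx. x) ((7 + 2) * (-2 + 7))) * (-2 + ((if0 3 then 4 else -3) - (let q = 2 in -3)))), E=∅, A=∅, R=∅>
step 1: <C=((λx. x) ((7 + 2) * (-2 + 7))), E=∅, A=∅, R=[mulR]>
step 2: <C=((7 + 2) * (-2 + 7)), E=∅, A=∅, R=[app :: mulR]>
step 3: <C=(7 + 2), E=∅, A=∅, R=[mulR :: app :: mulR]>
step 4: <C=7, E=∅, A=∅, R=[addR :: mulR :: app :: mulR]>
step 5: <C=2, E=∅, A=∅, R=[addL(7) :: mulR :: app :: mulR]>
step 6: <C=(-2 + 7), E=∅, A=∅, R=[mulL(9) :: app :: mulR]>
step 7: <C=-2, E=∅, A=∅, R=[addR :: mulL(9) :: app :: mulR]>
step 8: <C=7, E=∅, A=∅, R=[addL(-2) :: mulL(9) :: app :: mulR]>
step 9: <C=(λx. x), E=∅, A=[45], R=[mulR]>
step 10: <C=x, E={x↦45}, A=∅, R=[mulR]>
step 11: <C=(-2 + ((if0 3 then 4 else -3) - (let q = 2 in -3))), E=∅, A=∅, R=[mulL(45)]>
step 12: <C=-2, E=∅, A=∅, R=[addR :: mulL(45)]>
step 13: <C=((if0 3 then 4 else -3) - (let q = 2 in -3)), E=∅, A=∅, R=[addL(-2) :: mulL(45)]>
step 14: <C=(if0 3 then 4 else -3), E=∅, A=∅, R=[subR :: addL(-2) :: mulL(45)]>
step 15: <C=3, E=∅, A=∅, R=[if0 :: subR :: addL(-2) :: mulL(45)]>
step 16: <C=-3, E=∅, A=∅, R=[subR :: addL(-2) :: mulL(45)]>
step 17: <C=(let q = 2 in -3), E=∅, A=∅, R=[subL(-3) :: addL(-2) :: mulL(45)]>
step 18: <C=2, E=∅, A=∅, R=[let q :: subL(-3) :: addL(-2) :: mulL(45)]>
step 19: <C=-3, E={q↦2}, A=∅, R=[subL(-3) :: addL(-2) :: mulL(45)]>
→ final value -90

Answer: -90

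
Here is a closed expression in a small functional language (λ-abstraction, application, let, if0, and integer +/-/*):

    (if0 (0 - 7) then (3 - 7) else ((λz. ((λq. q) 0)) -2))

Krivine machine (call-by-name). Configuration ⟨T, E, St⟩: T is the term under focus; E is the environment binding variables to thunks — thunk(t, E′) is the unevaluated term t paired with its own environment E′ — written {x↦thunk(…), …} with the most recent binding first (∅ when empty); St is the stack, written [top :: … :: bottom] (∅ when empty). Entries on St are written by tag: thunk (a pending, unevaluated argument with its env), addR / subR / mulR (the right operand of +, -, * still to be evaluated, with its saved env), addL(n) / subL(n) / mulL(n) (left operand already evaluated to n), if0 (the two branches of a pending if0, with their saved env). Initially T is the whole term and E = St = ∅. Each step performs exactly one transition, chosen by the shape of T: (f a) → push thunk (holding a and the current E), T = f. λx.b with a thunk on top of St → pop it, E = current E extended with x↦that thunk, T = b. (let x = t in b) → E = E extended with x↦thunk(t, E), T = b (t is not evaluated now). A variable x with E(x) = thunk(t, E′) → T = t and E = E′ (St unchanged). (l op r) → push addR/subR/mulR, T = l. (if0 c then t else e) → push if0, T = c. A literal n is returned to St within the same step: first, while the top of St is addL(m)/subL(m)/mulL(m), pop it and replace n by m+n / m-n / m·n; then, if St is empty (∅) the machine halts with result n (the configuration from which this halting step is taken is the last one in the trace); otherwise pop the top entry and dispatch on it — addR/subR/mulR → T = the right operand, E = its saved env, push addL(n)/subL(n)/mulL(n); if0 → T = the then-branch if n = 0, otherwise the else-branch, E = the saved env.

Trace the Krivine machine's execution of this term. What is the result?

Answer: 0

Derivation:
0. <T=(if0 (0 - 7) then (3 - 7) else ((λz. ((λq. q) 0)) -2)), E=∅, St=∅>
1. <T=(0 - 7), E=∅, St=[if0]>
2. <T=0, E=∅, St=[subR :: if0]>
3. <T=7, E=∅, St=[subL(0) :: if0]>
4. <T=((λz. ((λq. q) 0)) -2), E=∅, St=∅>
5. <T=(λz. ((λq. q) 0)), E=∅, St=[thunk]>
6. <T=((λq. q) 0), E={z↦thunk(-2, ∅)}, St=∅>
7. <T=(λq. q), E={z↦thunk(-2, ∅)}, St=[thunk]>
8. <T=q, E={q↦thunk(0, {z↦thunk(-2, ∅)}), z↦thunk(-2, ∅)}, St=∅>
9. <T=0, E={z↦thunk(-2, ∅)}, St=∅>
→ final value 0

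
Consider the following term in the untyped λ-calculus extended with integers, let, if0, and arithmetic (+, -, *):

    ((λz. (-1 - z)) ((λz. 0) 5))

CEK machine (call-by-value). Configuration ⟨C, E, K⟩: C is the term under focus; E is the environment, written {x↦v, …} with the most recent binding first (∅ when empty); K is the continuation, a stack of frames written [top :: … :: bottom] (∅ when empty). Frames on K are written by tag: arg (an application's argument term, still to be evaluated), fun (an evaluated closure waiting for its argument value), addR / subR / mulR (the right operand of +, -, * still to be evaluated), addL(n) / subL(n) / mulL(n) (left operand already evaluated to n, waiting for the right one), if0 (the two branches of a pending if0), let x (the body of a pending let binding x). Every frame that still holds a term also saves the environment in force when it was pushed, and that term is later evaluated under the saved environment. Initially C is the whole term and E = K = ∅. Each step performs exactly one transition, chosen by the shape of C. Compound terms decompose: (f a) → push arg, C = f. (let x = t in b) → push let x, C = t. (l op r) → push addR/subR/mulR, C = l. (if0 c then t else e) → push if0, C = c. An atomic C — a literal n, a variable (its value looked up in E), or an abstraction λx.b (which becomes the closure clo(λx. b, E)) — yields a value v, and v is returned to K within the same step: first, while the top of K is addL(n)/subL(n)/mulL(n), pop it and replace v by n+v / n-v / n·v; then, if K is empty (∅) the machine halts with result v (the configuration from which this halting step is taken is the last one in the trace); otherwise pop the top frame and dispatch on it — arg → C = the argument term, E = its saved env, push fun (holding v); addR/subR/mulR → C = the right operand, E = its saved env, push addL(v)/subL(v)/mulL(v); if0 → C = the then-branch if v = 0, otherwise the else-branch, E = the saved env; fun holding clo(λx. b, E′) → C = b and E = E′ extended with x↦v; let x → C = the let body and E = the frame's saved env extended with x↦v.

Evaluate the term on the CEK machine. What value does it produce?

[0] [C=((λz. (-1 - z)) ((λz. 0) 5)) | E=∅ | K=∅]
[1] [C=(λz. (-1 - z)) | E=∅ | K=[arg]]
[2] [C=((λz. 0) 5) | E=∅ | K=[fun]]
[3] [C=(λz. 0) | E=∅ | K=[arg :: fun]]
[4] [C=5 | E=∅ | K=[fun :: fun]]
[5] [C=0 | E={z↦5} | K=[fun]]
[6] [C=(-1 - z) | E={z↦0} | K=∅]
[7] [C=-1 | E={z↦0} | K=[subR]]
[8] [C=z | E={z↦0} | K=[subL(-1)]]
→ final value -1

Answer: -1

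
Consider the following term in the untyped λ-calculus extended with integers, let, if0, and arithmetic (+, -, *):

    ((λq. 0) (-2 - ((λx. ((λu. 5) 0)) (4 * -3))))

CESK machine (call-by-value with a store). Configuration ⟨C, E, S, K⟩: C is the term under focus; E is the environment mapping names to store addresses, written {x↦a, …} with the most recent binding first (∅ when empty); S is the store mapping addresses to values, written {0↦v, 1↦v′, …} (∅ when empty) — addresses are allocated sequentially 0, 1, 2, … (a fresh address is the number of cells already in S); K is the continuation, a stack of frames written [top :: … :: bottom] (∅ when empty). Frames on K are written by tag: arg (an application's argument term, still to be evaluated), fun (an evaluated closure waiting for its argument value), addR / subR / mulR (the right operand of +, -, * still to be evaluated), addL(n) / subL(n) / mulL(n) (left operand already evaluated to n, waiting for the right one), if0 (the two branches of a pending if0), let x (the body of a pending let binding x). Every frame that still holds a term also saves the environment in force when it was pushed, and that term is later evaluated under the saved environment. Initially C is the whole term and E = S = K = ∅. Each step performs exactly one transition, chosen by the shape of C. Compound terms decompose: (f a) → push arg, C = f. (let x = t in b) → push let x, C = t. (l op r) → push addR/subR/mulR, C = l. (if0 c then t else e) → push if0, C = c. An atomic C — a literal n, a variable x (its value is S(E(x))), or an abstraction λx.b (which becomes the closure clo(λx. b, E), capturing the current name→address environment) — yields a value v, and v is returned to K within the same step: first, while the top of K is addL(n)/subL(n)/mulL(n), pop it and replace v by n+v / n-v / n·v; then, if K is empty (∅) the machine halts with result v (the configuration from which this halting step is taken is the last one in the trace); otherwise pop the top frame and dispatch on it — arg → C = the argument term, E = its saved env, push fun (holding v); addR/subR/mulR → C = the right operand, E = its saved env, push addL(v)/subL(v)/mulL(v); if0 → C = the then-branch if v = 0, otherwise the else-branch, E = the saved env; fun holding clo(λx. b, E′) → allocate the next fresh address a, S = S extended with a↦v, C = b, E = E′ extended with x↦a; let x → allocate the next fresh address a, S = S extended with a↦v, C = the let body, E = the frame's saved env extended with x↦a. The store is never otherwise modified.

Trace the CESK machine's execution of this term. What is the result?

step 0: ⟨C=((λq. 0) (-2 - ((λx. ((λu. 5) 0)) (4 * -3)))); E=∅; S=∅; K=∅⟩
step 1: ⟨C=(λq. 0); E=∅; S=∅; K=[arg]⟩
step 2: ⟨C=(-2 - ((λx. ((λu. 5) 0)) (4 * -3))); E=∅; S=∅; K=[fun]⟩
step 3: ⟨C=-2; E=∅; S=∅; K=[subR :: fun]⟩
step 4: ⟨C=((λx. ((λu. 5) 0)) (4 * -3)); E=∅; S=∅; K=[subL(-2) :: fun]⟩
step 5: ⟨C=(λx. ((λu. 5) 0)); E=∅; S=∅; K=[arg :: subL(-2) :: fun]⟩
step 6: ⟨C=(4 * -3); E=∅; S=∅; K=[fun :: subL(-2) :: fun]⟩
step 7: ⟨C=4; E=∅; S=∅; K=[mulR :: fun :: subL(-2) :: fun]⟩
step 8: ⟨C=-3; E=∅; S=∅; K=[mulL(4) :: fun :: subL(-2) :: fun]⟩
step 9: ⟨C=((λu. 5) 0); E={x↦0}; S={0↦-12}; K=[subL(-2) :: fun]⟩
step 10: ⟨C=(λu. 5); E={x↦0}; S={0↦-12}; K=[arg :: subL(-2) :: fun]⟩
step 11: ⟨C=0; E={x↦0}; S={0↦-12}; K=[fun :: subL(-2) :: fun]⟩
step 12: ⟨C=5; E={u↦1, x↦0}; S={0↦-12, 1↦0}; K=[subL(-2) :: fun]⟩
step 13: ⟨C=0; E={q↦2}; S={0↦-12, 1↦0, 2↦-7}; K=∅⟩
→ final value 0

Answer: 0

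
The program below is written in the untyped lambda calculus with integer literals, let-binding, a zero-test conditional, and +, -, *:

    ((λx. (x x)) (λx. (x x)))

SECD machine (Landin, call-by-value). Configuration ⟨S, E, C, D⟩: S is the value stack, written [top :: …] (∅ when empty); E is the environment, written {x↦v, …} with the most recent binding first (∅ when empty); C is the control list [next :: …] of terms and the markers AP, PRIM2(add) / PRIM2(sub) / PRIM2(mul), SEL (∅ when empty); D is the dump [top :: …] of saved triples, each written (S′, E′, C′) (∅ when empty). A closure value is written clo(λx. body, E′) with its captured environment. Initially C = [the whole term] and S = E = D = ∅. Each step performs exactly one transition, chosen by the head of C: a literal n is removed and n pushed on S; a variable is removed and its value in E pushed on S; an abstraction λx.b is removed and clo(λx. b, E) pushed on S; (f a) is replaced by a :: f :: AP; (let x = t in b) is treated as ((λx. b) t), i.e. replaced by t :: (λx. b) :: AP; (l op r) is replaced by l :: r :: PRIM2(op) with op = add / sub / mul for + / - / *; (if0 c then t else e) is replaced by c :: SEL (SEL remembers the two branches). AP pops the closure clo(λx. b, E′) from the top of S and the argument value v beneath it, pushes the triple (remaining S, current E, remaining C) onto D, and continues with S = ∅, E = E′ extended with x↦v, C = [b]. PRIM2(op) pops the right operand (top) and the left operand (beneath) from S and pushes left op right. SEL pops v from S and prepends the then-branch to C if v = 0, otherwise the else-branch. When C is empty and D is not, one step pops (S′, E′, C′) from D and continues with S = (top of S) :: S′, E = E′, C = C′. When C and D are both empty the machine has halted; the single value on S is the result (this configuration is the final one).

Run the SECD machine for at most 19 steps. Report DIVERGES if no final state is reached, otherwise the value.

[0] [S=∅ | E=∅ | C=[((λx. (x x)) (λx. (x x)))] | D=∅]
[1] [S=∅ | E=∅ | C=[(λx. (x x)) :: (λx. (x x)) :: AP] | D=∅]
[2] [S=[clo(λx. (x x), ∅)] | E=∅ | C=[(λx. (x x)) :: AP] | D=∅]
[3] [S=[clo(λx. (x x), ∅) :: clo(λx. (x x), ∅)] | E=∅ | C=[AP] | D=∅]
[4] [S=∅ | E={x↦clo(λx. (x x), ∅)} | C=[(x x)] | D=[(∅, ∅, ∅)]]
[5] [S=∅ | E={x↦clo(λx. (x x), ∅)} | C=[x :: x :: AP] | D=[(∅, ∅, ∅)]]
[6] [S=[clo(λx. (x x), ∅)] | E={x↦clo(λx. (x x), ∅)} | C=[x :: AP] | D=[(∅, ∅, ∅)]]
[7] [S=[clo(λx. (x x), ∅) :: clo(λx. (x x), ∅)] | E={x↦clo(λx. (x x), ∅)} | C=[AP] | D=[(∅, ∅, ∅)]]
[8] [S=∅ | E={x↦clo(λx. (x x), ∅)} | C=[(x x)] | D=[(∅, {x↦clo(λx. (x x), ∅)}, ∅) :: (∅, ∅, ∅)]]
[9] [S=∅ | E={x↦clo(λx. (x x), ∅)} | C=[x :: x :: AP] | D=[(∅, {x↦clo(λx. (x x), ∅)}, ∅) :: (∅, ∅, ∅)]]
[10] [S=[clo(λx. (x x), ∅)] | E={x↦clo(λx. (x x), ∅)} | C=[x :: AP] | D=[(∅, {x↦clo(λx. (x x), ∅)}, ∅) :: (∅, ∅, ∅)]]
[11] [S=[clo(λx. (x x), ∅) :: clo(λx. (x x), ∅)] | E={x↦clo(λx. (x x), ∅)} | C=[AP] | D=[(∅, {x↦clo(λx. (x x), ∅)}, ∅) :: (∅, ∅, ∅)]]
[12] [S=∅ | E={x↦clo(λx. (x x), ∅)} | C=[(x x)] | D=[(∅, {x↦clo(λx. (x x), ∅)}, ∅) :: (∅, {x↦clo(λx. (x x), ∅)}, ∅) :: (∅, ∅, ∅)]]
[13] [S=∅ | E={x↦clo(λx. (x x), ∅)} | C=[x :: x :: AP] | D=[(∅, {x↦clo(λx. (x x), ∅)}, ∅) :: (∅, {x↦clo(λx. (x x), ∅)}, ∅) :: (∅, ∅, ∅)]]
[14] [S=[clo(λx. (x x), ∅)] | E={x↦clo(λx. (x x), ∅)} | C=[x :: AP] | D=[(∅, {x↦clo(λx. (x x), ∅)}, ∅) :: (∅, {x↦clo(λx. (x x), ∅)}, ∅) :: (∅, ∅, ∅)]]
[15] [S=[clo(λx. (x x), ∅) :: clo(λx. (x x), ∅)] | E={x↦clo(λx. (x x), ∅)} | C=[AP] | D=[(∅, {x↦clo(λx. (x x), ∅)}, ∅) :: (∅, {x↦clo(λx. (x x), ∅)}, ∅) :: (∅, ∅, ∅)]]
[16] [S=∅ | E={x↦clo(λx. (x x), ∅)} | C=[(x x)] | D=[(∅, {x↦clo(λx. (x x), ∅)}, ∅) :: (∅, {x↦clo(λx. (x x), ∅)}, ∅) :: (∅, {x↦clo(λx. (x x), ∅)}, ∅) :: (∅, ∅, ∅)]]
[17] [S=∅ | E={x↦clo(λx. (x x), ∅)} | C=[x :: x :: AP] | D=[(∅, {x↦clo(λx. (x x), ∅)}, ∅) :: (∅, {x↦clo(λx. (x x), ∅)}, ∅) :: (∅, {x↦clo(λx. (x x), ∅)}, ∅) :: (∅, ∅, ∅)]]
[18] [S=[clo(λx. (x x), ∅)] | E={x↦clo(λx. (x x), ∅)} | C=[x :: AP] | D=[(∅, {x↦clo(λx. (x x), ∅)}, ∅) :: (∅, {x↦clo(λx. (x x), ∅)}, ∅) :: (∅, {x↦clo(λx. (x x), ∅)}, ∅) :: (∅, ∅, ∅)]]
[19] [S=[clo(λx. (x x), ∅) :: clo(λx. (x x), ∅)] | E={x↦clo(λx. (x x), ∅)} | C=[AP] | D=[(∅, {x↦clo(λx. (x x), ∅)}, ∅) :: (∅, {x↦clo(λx. (x x), ∅)}, ∅) :: (∅, {x↦clo(λx. (x x), ∅)}, ∅) :: (∅, ∅, ∅)]]
→ 19 transitions taken and the configuration is still not final: no result within 19 steps

Answer: DIVERGES (no final state within 19 steps)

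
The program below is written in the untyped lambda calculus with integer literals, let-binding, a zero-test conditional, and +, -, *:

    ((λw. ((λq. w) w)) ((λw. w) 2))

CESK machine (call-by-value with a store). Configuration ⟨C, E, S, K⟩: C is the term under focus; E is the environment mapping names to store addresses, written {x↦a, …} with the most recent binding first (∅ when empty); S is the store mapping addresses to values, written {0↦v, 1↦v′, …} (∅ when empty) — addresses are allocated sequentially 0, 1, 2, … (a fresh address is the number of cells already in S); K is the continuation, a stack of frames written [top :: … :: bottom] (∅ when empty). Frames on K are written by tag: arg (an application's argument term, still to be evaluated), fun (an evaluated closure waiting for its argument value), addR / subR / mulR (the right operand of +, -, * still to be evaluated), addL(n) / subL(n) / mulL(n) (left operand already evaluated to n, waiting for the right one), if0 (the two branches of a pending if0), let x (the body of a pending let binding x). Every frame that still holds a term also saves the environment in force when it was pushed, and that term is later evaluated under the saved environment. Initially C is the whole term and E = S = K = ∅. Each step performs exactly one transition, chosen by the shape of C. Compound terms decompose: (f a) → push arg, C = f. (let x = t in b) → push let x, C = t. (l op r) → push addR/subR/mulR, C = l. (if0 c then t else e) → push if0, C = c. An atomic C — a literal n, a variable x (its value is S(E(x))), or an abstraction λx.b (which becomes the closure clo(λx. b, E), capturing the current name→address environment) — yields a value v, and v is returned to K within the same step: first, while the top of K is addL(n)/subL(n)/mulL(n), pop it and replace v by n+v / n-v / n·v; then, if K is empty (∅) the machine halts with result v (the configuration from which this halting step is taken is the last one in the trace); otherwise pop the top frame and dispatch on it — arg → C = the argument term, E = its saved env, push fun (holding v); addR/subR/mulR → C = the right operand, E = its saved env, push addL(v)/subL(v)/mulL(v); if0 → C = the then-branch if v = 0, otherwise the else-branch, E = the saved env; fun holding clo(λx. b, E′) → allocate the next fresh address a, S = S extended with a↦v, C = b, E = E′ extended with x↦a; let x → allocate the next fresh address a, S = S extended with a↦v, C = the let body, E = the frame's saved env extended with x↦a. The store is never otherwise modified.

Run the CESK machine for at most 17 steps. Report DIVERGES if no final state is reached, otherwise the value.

Answer: 2

Execution trace:
0. ⟨C=((λw. ((λq. w) w)) ((λw. w) 2)); E=∅; S=∅; K=∅⟩
1. ⟨C=(λw. ((λq. w) w)); E=∅; S=∅; K=[arg]⟩
2. ⟨C=((λw. w) 2); E=∅; S=∅; K=[fun]⟩
3. ⟨C=(λw. w); E=∅; S=∅; K=[arg :: fun]⟩
4. ⟨C=2; E=∅; S=∅; K=[fun :: fun]⟩
5. ⟨C=w; E={w↦0}; S={0↦2}; K=[fun]⟩
6. ⟨C=((λq. w) w); E={w↦1}; S={0↦2, 1↦2}; K=∅⟩
7. ⟨C=(λq. w); E={w↦1}; S={0↦2, 1↦2}; K=[arg]⟩
8. ⟨C=w; E={w↦1}; S={0↦2, 1↦2}; K=[fun]⟩
9. ⟨C=w; E={q↦2, w↦1}; S={0↦2, 1↦2, 2↦2}; K=∅⟩
→ final value 2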